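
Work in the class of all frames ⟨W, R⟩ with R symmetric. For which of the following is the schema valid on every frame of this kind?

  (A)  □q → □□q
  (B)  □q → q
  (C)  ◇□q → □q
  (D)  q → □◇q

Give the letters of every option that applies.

(A) □q → □□q is axiom 4, which corresponds to transitivity. Such an R need not be transitive — not valid.
(B) □q → q (axiom T) characterises the reflexive frames. Such an R need not be reflexive — not valid.
(C) ◇□q → □q (the dual of axiom 5) characterises the euclidean frames. Such an R need not be euclidean — not valid.
(D) q → □◇q (axiom B) characterises the symmetric frames. Every such R is symmetric — valid.

D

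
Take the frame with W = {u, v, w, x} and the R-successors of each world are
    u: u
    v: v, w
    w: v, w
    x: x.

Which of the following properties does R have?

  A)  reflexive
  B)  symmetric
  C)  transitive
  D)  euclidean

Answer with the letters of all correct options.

(A) reflexive: each world relates to itself.
(B) symmetric: every R-edge is matched by its reverse.
(C) transitive: R is closed under composition.
(D) euclidean: any two R-successors of the same world are R-related.

A, B, C, D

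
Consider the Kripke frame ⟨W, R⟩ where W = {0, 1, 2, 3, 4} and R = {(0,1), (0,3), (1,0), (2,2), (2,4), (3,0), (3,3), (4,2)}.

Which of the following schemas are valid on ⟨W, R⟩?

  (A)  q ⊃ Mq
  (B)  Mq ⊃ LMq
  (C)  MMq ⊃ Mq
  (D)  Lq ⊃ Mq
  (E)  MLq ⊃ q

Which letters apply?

D, E

R is not reflexive: not 0 R 0.
R is symmetric: every R-edge is matched by its reverse.
R is not transitive: 0 R 1 and 1 R 0 but not 0 R 0.
R is not euclidean: 0 R 1 and 0 R 3 but not 1 R 3.
R is serial: every world has an R-successor.
(A) the dual of axiom T: valid iff R is reflexive. R is not reflexive — not valid.
(B) Mq ⊃ LMq is axiom 5; it is valid on a frame exactly when R is euclidean. R is not euclidean, so not valid.
(C) MMq ⊃ Mq (the dual of axiom 4) characterises the transitive frames. R is not transitive — not valid.
(D) Lq ⊃ Mq (axiom D) characterises the serial frames. R is serial — valid.
(E) the dual of axiom B: valid iff R is symmetric. R is symmetric — valid.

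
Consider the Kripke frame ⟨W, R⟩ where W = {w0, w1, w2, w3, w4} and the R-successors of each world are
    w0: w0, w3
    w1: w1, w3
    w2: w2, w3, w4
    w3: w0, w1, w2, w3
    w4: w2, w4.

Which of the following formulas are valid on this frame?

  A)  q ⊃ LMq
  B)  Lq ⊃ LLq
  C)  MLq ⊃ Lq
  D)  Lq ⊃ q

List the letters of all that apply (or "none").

A, D

R is reflexive: each world relates to itself.
R is symmetric: every R-edge is matched by its reverse.
R is not transitive: w0 R w3 and w3 R w1 but not w0 R w1.
R is not euclidean: w2 R w3 and w2 R w4 but not w3 R w4.
(A) q ⊃ LMq is axiom B, which corresponds to symmetry. R is symmetric — valid.
(B) axiom 4: valid iff R is transitive. R is not transitive — not valid.
(C) MLq ⊃ Lq is the dual of axiom 5; it is valid on a frame exactly when R is euclidean. R is not euclidean, so not valid.
(D) axiom T: valid iff R is reflexive. R is reflexive — valid.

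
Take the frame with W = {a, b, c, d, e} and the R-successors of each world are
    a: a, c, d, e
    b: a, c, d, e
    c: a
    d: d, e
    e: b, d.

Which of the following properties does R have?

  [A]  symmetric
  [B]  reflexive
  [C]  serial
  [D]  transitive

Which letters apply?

(A) not symmetric: a R d but not d R a.
(B) not reflexive: not b R b.
(C) serial: every world has an R-successor.
(D) not transitive: a R e and e R b but not a R b.

C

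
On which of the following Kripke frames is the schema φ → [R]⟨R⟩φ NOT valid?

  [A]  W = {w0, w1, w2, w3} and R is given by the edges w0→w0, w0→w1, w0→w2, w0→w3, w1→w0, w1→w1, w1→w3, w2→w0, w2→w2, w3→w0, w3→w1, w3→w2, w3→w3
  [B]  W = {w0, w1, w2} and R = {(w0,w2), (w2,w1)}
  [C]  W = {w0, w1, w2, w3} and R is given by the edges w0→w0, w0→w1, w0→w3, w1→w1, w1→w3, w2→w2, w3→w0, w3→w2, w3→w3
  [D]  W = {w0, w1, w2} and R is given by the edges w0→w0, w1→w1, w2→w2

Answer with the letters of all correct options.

The schema φ → [R]⟨R⟩φ is axiom B; it is valid on a frame iff R is symmetric.
(A) R is not symmetric (w3 R w2 but not w2 R w3), so the schema fails here.
(B) R is not symmetric (w0 R w2 but not w2 R w0), so the schema fails here.
(C) R is not symmetric (w0 R w1 but not w1 R w0), so the schema fails here.
(D) R is symmetric (every R-edge is matched by its reverse), so the schema is valid here.

A, B, C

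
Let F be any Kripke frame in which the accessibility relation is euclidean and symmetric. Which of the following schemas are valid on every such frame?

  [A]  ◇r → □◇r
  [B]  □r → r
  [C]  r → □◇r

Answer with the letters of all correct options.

A, C

A symmetric euclidean relation is transitive (uRv and vRw give vRu by symmetry, then uRw by the euclidean condition, applied at v).
(A) axiom 5: valid iff R is euclidean. Every such R is euclidean — valid.
(B) □r → r is axiom T; it is valid on a frame exactly when R is reflexive. Such an R need not be reflexive, so not valid.
(C) r → □◇r is axiom B, which corresponds to symmetry. Every such R is symmetric — valid.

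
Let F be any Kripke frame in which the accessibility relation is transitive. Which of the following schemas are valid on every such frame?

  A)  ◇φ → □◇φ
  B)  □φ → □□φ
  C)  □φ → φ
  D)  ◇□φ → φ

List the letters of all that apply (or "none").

(A) ◇φ → □◇φ (axiom 5) characterises the euclidean frames. Such an R need not be euclidean — not valid.
(B) □φ → □□φ is axiom 4, which corresponds to transitivity. Every such R is transitive — valid.
(C) □φ → φ (axiom T) characterises the reflexive frames. Such an R need not be reflexive — not valid.
(D) ◇□φ → φ is the dual of axiom B, which corresponds to symmetry. Such an R need not be symmetric — not valid.

B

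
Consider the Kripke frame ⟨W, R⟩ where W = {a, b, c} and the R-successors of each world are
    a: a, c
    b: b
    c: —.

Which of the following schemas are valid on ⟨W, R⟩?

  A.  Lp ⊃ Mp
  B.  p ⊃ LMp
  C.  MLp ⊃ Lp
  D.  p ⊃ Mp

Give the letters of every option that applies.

R is not reflexive: not c R c.
R is not symmetric: a R c but not c R a.
R is not euclidean: a R c and a R a but not c R a.
R is not serial: c has no R-successor.
(A) Lp ⊃ Mp is axiom D, which corresponds to seriality. R is not serial — not valid.
(B) p ⊃ LMp is axiom B, which corresponds to symmetry. R is not symmetric — not valid.
(C) the dual of axiom 5: valid iff R is euclidean. R is not euclidean — not valid.
(D) p ⊃ Mp is the dual of axiom T, which corresponds to reflexivity. R is not reflexive — not valid.

none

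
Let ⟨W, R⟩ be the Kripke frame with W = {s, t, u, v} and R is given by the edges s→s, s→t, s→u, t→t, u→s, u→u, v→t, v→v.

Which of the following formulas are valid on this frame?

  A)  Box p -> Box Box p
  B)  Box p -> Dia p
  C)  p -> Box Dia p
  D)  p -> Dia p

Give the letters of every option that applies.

B, D

R is reflexive: each world relates to itself.
R is not symmetric: s R t but not t R s.
R is not transitive: u R s and s R t but not u R t.
R is serial: every world has an R-successor.
(A) Box p -> Box Box p is axiom 4, which corresponds to transitivity. R is not transitive — not valid.
(B) axiom D: valid iff R is serial. R is serial — valid.
(C) p -> Box Dia p is axiom B; it is valid on a frame exactly when R is symmetric. R is not symmetric, so not valid.
(D) p -> Dia p is the dual of axiom T, which corresponds to reflexivity. R is reflexive — valid.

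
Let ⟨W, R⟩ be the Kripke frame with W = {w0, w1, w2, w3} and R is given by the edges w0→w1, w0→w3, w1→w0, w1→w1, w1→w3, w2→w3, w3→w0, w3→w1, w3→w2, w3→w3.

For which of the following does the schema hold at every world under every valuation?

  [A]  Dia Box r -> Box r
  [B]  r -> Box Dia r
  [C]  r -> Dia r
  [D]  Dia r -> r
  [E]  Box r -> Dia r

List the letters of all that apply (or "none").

R is not reflexive: not w0 R w0.
R is symmetric: every R-edge is matched by its reverse.
R is not euclidean: w3 R w0 and w3 R w2 but not w0 R w2.
R is serial: every world has an R-successor.
R is not a subset of the identity: w0 R w1 with w0 ≠ w1.
(A) the dual of axiom 5: valid iff R is euclidean. R is not euclidean — not valid.
(B) r -> Box Dia r is axiom B; it is valid on a frame exactly when R is symmetric. R is symmetric, so valid.
(C) r -> Dia r (the dual of axiom T) characterises the reflexive frames. R is not reflexive — not valid.
(D) Dia r -> r is valid only on frames where every R-edge is a self-loop. Here R ⊄ identity — not valid.
(E) axiom D: valid iff R is serial. R is serial — valid.

B, E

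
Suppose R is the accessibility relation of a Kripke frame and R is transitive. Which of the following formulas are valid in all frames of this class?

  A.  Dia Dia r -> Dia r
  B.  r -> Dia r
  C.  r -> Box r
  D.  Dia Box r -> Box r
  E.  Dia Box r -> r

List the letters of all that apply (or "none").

A

(A) Dia Dia r -> Dia r (the dual of axiom 4) characterises the transitive frames. Every such R is transitive — valid.
(B) r -> Dia r is the dual of axiom T; it is valid on a frame exactly when R is reflexive. Such an R need not be reflexive, so not valid.
(C) r -> Box r is valid only on frames where every R-edge is a self-loop. Such an R need not be a subset of the identity — not valid.
(D) Dia Box r -> Box r (the dual of axiom 5) characterises the euclidean frames. Such an R need not be euclidean — not valid.
(E) Dia Box r -> r (the dual of axiom B) characterises the symmetric frames. Such an R need not be symmetric — not valid.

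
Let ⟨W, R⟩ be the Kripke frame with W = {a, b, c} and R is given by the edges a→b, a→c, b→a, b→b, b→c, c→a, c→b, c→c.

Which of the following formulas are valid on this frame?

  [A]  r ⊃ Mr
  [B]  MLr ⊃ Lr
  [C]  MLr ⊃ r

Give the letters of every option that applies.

C

R is not reflexive: not a R a.
R is symmetric: every R-edge is matched by its reverse.
R is not euclidean: b R a and b R a but not a R a.
(A) the dual of axiom T: valid iff R is reflexive. R is not reflexive — not valid.
(B) MLr ⊃ Lr is the dual of axiom 5; it is valid on a frame exactly when R is euclidean. R is not euclidean, so not valid.
(C) MLr ⊃ r is the dual of axiom B; it is valid on a frame exactly when R is symmetric. R is symmetric, so valid.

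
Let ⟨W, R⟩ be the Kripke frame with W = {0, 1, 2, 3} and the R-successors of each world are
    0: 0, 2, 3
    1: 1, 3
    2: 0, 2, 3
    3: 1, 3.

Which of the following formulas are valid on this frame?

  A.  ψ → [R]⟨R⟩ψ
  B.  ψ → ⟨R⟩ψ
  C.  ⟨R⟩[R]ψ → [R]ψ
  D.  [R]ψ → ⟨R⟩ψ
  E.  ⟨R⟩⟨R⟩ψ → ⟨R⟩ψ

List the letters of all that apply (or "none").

B, D

R is reflexive: each world relates to itself.
R is not symmetric: 0 R 3 but not 3 R 0.
R is not transitive: 0 R 3 and 3 R 1 but not 0 R 1.
R is not euclidean: 0 R 3 and 0 R 0 but not 3 R 0.
R is serial: every world has an R-successor.
(A) axiom B: valid iff R is symmetric. R is not symmetric — not valid.
(B) ψ → ⟨R⟩ψ (the dual of axiom T) characterises the reflexive frames. R is reflexive — valid.
(C) ⟨R⟩[R]ψ → [R]ψ is the dual of axiom 5, which corresponds to the euclidean property. R is not euclidean — not valid.
(D) [R]ψ → ⟨R⟩ψ is axiom D; it is valid on a frame exactly when R is serial. R is serial, so valid.
(E) the dual of axiom 4: valid iff R is transitive. R is not transitive — not valid.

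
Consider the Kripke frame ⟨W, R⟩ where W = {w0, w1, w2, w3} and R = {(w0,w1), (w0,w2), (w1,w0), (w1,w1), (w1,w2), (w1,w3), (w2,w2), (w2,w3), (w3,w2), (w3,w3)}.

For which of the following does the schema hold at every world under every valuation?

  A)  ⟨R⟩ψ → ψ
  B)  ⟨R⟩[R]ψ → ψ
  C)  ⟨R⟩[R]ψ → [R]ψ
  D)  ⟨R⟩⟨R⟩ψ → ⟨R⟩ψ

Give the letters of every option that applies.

R is not symmetric: w0 R w2 but not w2 R w0.
R is not transitive: w0 R w1 and w1 R w0 but not w0 R w0.
R is not euclidean: w0 R w2 and w0 R w1 but not w2 R w1.
R is not a subset of the identity: w0 R w1 with w0 ≠ w1.
(A) ⟨R⟩ψ → ψ is the converse of T; it holds exactly when R ⊆ identity. Here R ⊄ identity — not valid.
(B) ⟨R⟩[R]ψ → ψ is the dual of axiom B, which corresponds to symmetry. R is not symmetric — not valid.
(C) ⟨R⟩[R]ψ → [R]ψ is the dual of axiom 5, which corresponds to the euclidean property. R is not euclidean — not valid.
(D) ⟨R⟩⟨R⟩ψ → ⟨R⟩ψ is the dual of axiom 4; it is valid on a frame exactly when R is transitive. R is not transitive, so not valid.

none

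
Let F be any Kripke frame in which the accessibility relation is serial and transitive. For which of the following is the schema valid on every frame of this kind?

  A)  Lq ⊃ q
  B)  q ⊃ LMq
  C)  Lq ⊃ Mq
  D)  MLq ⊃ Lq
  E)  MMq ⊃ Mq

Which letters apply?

C, E

(A) axiom T: valid iff R is reflexive. Such an R need not be reflexive — not valid.
(B) q ⊃ LMq is axiom B, which corresponds to symmetry. Such an R need not be symmetric — not valid.
(C) Lq ⊃ Mq is axiom D, which corresponds to seriality. Every such R is serial — valid.
(D) the dual of axiom 5: valid iff R is euclidean. Such an R need not be euclidean — not valid.
(E) MMq ⊃ Mq (the dual of axiom 4) characterises the transitive frames. Every such R is transitive — valid.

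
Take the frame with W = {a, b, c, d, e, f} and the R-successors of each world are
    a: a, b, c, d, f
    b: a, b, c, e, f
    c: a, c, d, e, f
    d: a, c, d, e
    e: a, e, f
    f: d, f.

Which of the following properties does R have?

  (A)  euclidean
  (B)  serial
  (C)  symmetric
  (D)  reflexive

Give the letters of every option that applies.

(A) not euclidean: a R b and a R d but not b R d.
(B) serial: every world has an R-successor.
(C) not symmetric: a R f but not f R a.
(D) reflexive: each world relates to itself.

B, D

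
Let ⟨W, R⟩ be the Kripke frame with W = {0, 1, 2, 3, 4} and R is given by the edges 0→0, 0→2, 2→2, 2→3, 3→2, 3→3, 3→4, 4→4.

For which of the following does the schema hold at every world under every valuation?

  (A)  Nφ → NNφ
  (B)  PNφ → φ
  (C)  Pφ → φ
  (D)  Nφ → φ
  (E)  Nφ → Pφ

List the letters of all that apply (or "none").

none

R is not reflexive: not 1 R 1.
R is not symmetric: 0 R 2 but not 2 R 0.
R is not transitive: 0 R 2 and 2 R 3 but not 0 R 3.
R is not serial: 1 has no R-successor.
R is not a subset of the identity: 0 R 2 with 0 ≠ 2.
(A) Nφ → NNφ is axiom 4, which corresponds to transitivity. R is not transitive — not valid.
(B) PNφ → φ is the dual of axiom B; it is valid on a frame exactly when R is symmetric. R is not symmetric, so not valid.
(C) Pφ → φ is valid only on frames where every R-edge is a self-loop. Here R ⊄ identity — not valid.
(D) Nφ → φ is axiom T; it is valid on a frame exactly when R is reflexive. R is not reflexive, so not valid.
(E) Nφ → Pφ is axiom D, which corresponds to seriality. R is not serial — not valid.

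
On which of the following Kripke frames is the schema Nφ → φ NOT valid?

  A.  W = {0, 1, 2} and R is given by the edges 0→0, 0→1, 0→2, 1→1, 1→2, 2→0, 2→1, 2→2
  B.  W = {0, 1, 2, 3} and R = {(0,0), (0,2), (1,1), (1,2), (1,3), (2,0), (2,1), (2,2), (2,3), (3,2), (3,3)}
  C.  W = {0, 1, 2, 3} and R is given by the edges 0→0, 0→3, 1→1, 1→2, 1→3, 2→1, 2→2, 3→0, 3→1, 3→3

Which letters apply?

The schema Nφ → φ is axiom T; it is valid on a frame iff R is reflexive.
(A) R is reflexive (each world relates to itself), so the schema is valid here.
(B) R is reflexive (each world relates to itself), so the schema is valid here.
(C) R is reflexive (each world relates to itself), so the schema is valid here.

none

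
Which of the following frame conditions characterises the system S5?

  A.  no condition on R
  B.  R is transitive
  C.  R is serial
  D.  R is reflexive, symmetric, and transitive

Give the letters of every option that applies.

D

(A) this class determines K, not S5.
(B) this class determines K4, not S5.
(C) this class determines D, not S5.
(D) S5 is sound and complete for exactly this class.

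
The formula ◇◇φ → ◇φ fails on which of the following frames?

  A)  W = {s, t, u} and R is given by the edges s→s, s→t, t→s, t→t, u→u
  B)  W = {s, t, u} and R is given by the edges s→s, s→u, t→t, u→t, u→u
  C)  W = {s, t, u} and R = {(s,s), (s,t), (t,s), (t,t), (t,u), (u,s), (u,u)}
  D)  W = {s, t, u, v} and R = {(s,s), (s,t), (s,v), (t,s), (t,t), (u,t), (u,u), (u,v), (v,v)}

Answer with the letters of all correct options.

B, C, D

The schema ◇◇φ → ◇φ is the dual of axiom 4; it is valid on a frame iff R is transitive.
(A) R is transitive (R is closed under composition), so the schema is valid here.
(B) R is not transitive (s R u and u R t but not s R t), so the schema fails here.
(C) R is not transitive (s R t and t R u but not s R u), so the schema fails here.
(D) R is not transitive (t R s and s R v but not t R v), so the schema fails here.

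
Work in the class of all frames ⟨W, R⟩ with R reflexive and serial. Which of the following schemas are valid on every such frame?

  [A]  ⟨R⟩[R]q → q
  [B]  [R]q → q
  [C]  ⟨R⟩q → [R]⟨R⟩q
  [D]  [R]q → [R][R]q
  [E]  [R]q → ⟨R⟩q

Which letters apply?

(A) ⟨R⟩[R]q → q is the dual of axiom B, which corresponds to symmetry. Such an R need not be symmetric — not valid.
(B) [R]q → q is axiom T, which corresponds to reflexivity. Every such R is reflexive — valid.
(C) ⟨R⟩q → [R]⟨R⟩q is axiom 5; it is valid on a frame exactly when R is euclidean. Such an R need not be euclidean, so not valid.
(D) [R]q → [R][R]q (axiom 4) characterises the transitive frames. Such an R need not be transitive — not valid.
(E) [R]q → ⟨R⟩q (axiom D) characterises the serial frames. Every such R is serial — valid.

B, E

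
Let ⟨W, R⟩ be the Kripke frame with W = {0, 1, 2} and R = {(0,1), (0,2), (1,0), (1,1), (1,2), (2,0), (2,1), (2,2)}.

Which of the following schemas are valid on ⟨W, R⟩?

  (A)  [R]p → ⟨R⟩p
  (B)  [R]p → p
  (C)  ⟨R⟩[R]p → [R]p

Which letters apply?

A

R is not reflexive: not 0 R 0.
R is not euclidean: 1 R 0 and 1 R 0 but not 0 R 0.
R is serial: every world has an R-successor.
(A) [R]p → ⟨R⟩p (axiom D) characterises the serial frames. R is serial — valid.
(B) [R]p → p (axiom T) characterises the reflexive frames. R is not reflexive — not valid.
(C) ⟨R⟩[R]p → [R]p is the dual of axiom 5, which corresponds to the euclidean property. R is not euclidean — not valid.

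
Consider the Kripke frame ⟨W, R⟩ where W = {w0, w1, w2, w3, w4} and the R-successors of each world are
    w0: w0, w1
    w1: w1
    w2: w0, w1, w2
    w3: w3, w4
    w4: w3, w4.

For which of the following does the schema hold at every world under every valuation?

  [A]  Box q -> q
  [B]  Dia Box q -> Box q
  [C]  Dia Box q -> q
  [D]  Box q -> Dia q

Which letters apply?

R is reflexive: each world relates to itself.
R is not symmetric: w0 R w1 but not w1 R w0.
R is not euclidean: w0 R w1 and w0 R w0 but not w1 R w0.
R is serial: every world has an R-successor.
(A) Box q -> q (axiom T) characterises the reflexive frames. R is reflexive — valid.
(B) the dual of axiom 5: valid iff R is euclidean. R is not euclidean — not valid.
(C) Dia Box q -> q is the dual of axiom B; it is valid on a frame exactly when R is symmetric. R is not symmetric, so not valid.
(D) Box q -> Dia q is axiom D; it is valid on a frame exactly when R is serial. R is serial, so valid.

A, D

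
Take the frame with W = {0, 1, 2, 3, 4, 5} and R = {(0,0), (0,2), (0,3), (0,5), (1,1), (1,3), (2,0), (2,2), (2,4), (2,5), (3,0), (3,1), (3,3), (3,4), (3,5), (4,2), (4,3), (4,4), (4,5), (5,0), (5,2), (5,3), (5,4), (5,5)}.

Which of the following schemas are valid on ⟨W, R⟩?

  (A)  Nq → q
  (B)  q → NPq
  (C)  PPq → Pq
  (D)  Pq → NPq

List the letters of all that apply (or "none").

R is reflexive: each world relates to itself.
R is symmetric: every R-edge is matched by its reverse.
R is not transitive: 0 R 2 and 2 R 4 but not 0 R 4.
R is not euclidean: 0 R 2 and 0 R 3 but not 2 R 3.
(A) Nq → q is axiom T, which corresponds to reflexivity. R is reflexive — valid.
(B) q → NPq is axiom B, which corresponds to symmetry. R is symmetric — valid.
(C) PPq → Pq is the dual of axiom 4; it is valid on a frame exactly when R is transitive. R is not transitive, so not valid.
(D) Pq → NPq is axiom 5; it is valid on a frame exactly when R is euclidean. R is not euclidean, so not valid.

A, B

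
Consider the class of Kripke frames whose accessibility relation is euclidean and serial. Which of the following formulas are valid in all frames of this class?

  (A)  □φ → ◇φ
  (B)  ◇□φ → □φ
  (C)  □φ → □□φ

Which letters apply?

(A) □φ → ◇φ is axiom D; it is valid on a frame exactly when R is serial. Every such R is serial, so valid.
(B) the dual of axiom 5: valid iff R is euclidean. Every such R is euclidean — valid.
(C) □φ → □□φ is axiom 4; it is valid on a frame exactly when R is transitive. Such an R need not be transitive, so not valid.

A, B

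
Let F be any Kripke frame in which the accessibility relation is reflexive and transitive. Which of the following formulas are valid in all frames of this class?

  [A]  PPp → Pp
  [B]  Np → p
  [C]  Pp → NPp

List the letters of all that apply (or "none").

Reflexive relations are serial.
(A) PPp → Pp is the dual of axiom 4, which corresponds to transitivity. Every such R is transitive — valid.
(B) Np → p is axiom T, which corresponds to reflexivity. Every such R is reflexive — valid.
(C) Pp → NPp (axiom 5) characterises the euclidean frames. Such an R need not be euclidean — not valid.

A, B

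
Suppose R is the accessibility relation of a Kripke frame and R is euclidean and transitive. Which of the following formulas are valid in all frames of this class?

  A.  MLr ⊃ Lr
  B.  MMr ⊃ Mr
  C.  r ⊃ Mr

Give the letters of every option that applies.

A, B

(A) the dual of axiom 5: valid iff R is euclidean. Every such R is euclidean — valid.
(B) MMr ⊃ Mr is the dual of axiom 4, which corresponds to transitivity. Every such R is transitive — valid.
(C) the dual of axiom T: valid iff R is reflexive. Such an R need not be reflexive — not valid.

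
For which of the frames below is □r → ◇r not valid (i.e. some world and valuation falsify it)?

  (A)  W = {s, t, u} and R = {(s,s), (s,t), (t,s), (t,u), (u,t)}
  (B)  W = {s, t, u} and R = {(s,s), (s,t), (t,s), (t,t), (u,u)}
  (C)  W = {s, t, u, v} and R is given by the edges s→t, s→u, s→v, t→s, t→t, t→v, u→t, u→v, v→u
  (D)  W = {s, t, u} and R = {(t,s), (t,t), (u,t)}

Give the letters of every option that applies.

The schema □r → ◇r is axiom D; it is valid on a frame iff R is serial.
(A) R is serial (every world has an R-successor), so the schema is valid here.
(B) R is serial (every world has an R-successor), so the schema is valid here.
(C) R is serial (every world has an R-successor), so the schema is valid here.
(D) R is not serial (s has no R-successor), so the schema fails here.

D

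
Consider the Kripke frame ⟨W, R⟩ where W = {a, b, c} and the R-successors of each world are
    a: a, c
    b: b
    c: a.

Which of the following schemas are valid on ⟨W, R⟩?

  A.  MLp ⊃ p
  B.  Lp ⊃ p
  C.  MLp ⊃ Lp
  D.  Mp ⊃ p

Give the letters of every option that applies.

A

R is not reflexive: not c R c.
R is symmetric: every R-edge is matched by its reverse.
R is not euclidean: a R c and a R c but not c R c.
R is not a subset of the identity: a R c with a ≠ c.
(A) MLp ⊃ p is the dual of axiom B; it is valid on a frame exactly when R is symmetric. R is symmetric, so valid.
(B) Lp ⊃ p (axiom T) characterises the reflexive frames. R is not reflexive — not valid.
(C) MLp ⊃ Lp (the dual of axiom 5) characterises the euclidean frames. R is not euclidean — not valid.
(D) Mp ⊃ p is the converse of T; it holds exactly when R ⊆ identity. Here R ⊄ identity — not valid.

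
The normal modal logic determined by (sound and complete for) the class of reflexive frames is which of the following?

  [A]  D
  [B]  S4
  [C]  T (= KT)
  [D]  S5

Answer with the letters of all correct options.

C

(A) D is determined by the class of serial frames.
(B) S4 is determined by the class of reflexive and transitive frames.
(C) T (= KT) is determined by exactly this class.
(D) S5 is determined by the class of reflexive, symmetric, and transitive frames.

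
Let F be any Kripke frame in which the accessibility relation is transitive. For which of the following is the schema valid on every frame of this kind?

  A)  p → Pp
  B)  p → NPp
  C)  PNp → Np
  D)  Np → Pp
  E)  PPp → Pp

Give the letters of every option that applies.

E

(A) p → Pp is the dual of axiom T, which corresponds to reflexivity. Such an R need not be reflexive — not valid.
(B) p → NPp (axiom B) characterises the symmetric frames. Such an R need not be symmetric — not valid.
(C) PNp → Np (the dual of axiom 5) characterises the euclidean frames. Such an R need not be euclidean — not valid.
(D) Np → Pp (axiom D) characterises the serial frames. Such an R need not be serial — not valid.
(E) PPp → Pp (the dual of axiom 4) characterises the transitive frames. Every such R is transitive — valid.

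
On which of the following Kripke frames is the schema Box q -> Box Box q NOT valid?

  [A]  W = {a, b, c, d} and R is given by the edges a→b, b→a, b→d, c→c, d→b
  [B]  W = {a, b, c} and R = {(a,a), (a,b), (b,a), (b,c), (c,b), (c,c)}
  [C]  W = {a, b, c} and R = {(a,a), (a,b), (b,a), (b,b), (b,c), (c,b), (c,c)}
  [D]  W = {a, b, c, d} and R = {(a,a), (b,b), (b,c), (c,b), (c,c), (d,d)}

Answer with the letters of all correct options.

The schema Box q -> Box Box q is axiom 4; it is valid on a frame iff R is transitive.
(A) R is not transitive (a R b and b R a but not a R a), so the schema fails here.
(B) R is not transitive (a R b and b R c but not a R c), so the schema fails here.
(C) R is not transitive (a R b and b R c but not a R c), so the schema fails here.
(D) R is transitive (R is closed under composition), so the schema is valid here.

A, B, C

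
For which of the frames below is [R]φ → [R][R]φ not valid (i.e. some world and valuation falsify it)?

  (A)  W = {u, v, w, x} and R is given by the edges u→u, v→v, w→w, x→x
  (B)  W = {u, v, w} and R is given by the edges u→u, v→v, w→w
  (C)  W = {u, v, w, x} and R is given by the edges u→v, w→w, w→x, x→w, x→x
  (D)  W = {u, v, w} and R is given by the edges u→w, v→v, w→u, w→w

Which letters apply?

The schema [R]φ → [R][R]φ is axiom 4; it is valid on a frame iff R is transitive.
(A) R is transitive (R is closed under composition), so the schema is valid here.
(B) R is transitive (R is closed under composition), so the schema is valid here.
(C) R is transitive (R is closed under composition), so the schema is valid here.
(D) R is not transitive (u R w and w R u but not u R u), so the schema fails here.

D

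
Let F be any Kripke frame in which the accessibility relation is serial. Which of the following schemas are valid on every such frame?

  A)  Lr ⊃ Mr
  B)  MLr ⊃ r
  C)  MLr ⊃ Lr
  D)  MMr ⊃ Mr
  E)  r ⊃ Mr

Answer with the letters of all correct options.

A

(A) Lr ⊃ Mr (axiom D) characterises the serial frames. Every such R is serial — valid.
(B) MLr ⊃ r is the dual of axiom B; it is valid on a frame exactly when R is symmetric. Such an R need not be symmetric, so not valid.
(C) MLr ⊃ Lr (the dual of axiom 5) characterises the euclidean frames. Such an R need not be euclidean — not valid.
(D) MMr ⊃ Mr is the dual of axiom 4, which corresponds to transitivity. Such an R need not be transitive — not valid.
(E) r ⊃ Mr is the dual of axiom T; it is valid on a frame exactly when R is reflexive. Such an R need not be reflexive, so not valid.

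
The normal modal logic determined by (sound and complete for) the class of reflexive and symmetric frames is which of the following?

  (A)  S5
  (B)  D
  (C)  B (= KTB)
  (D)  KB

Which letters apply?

(A) S5 is determined by the class of reflexive, symmetric, and transitive frames.
(B) D is determined by the class of serial frames.
(C) B (= KTB) is determined by exactly this class.
(D) KB is determined by the class of symmetric frames.

C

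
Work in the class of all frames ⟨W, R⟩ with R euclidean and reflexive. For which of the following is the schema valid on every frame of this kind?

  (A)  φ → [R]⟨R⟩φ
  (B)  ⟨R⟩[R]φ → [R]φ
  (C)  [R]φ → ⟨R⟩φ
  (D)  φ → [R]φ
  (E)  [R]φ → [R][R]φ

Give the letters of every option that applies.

A, B, C, E

A reflexive euclidean relation is also symmetric (from wRw and wRv the euclidean condition gives vRw) and hence transitive; it is an equivalence relation.
(A) axiom B: valid iff R is symmetric. Every such R is symmetric — valid.
(B) ⟨R⟩[R]φ → [R]φ is the dual of axiom 5; it is valid on a frame exactly when R is euclidean. Every such R is euclidean, so valid.
(C) axiom D: valid iff R is serial. Every such R is serial — valid.
(D) φ → [R]φ is equivalent to ◇p→p; it holds exactly when R ⊆ identity. Such an R need not be a subset of the identity — not valid.
(E) axiom 4: valid iff R is transitive. Every such R is transitive — valid.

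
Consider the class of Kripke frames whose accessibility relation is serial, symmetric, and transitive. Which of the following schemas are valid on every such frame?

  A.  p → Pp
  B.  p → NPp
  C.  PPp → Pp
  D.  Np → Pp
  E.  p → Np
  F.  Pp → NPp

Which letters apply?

A, B, C, D, F

A serial symmetric transitive relation is reflexive (take any v with uRv; symmetry gives vRu and transitivity gives uRu), hence an equivalence relation.
(A) p → Pp is the dual of axiom T, which corresponds to reflexivity. Every such R is reflexive — valid.
(B) p → NPp is axiom B; it is valid on a frame exactly when R is symmetric. Every such R is symmetric, so valid.
(C) PPp → Pp (the dual of axiom 4) characterises the transitive frames. Every such R is transitive — valid.
(D) Np → Pp (axiom D) characterises the serial frames. Every such R is serial — valid.
(E) p → Np (equivalent to ◇p→p) corresponds to R being a subset of the identity. Such an R need not be a subset of the identity, so not valid.
(F) axiom 5: valid iff R is euclidean. Every such R is euclidean — valid.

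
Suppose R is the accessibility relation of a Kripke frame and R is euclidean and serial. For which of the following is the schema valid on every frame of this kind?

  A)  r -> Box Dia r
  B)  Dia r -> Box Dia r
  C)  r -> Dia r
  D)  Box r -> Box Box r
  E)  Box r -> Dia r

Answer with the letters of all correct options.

(A) axiom B: valid iff R is symmetric. Such an R need not be symmetric — not valid.
(B) Dia r -> Box Dia r (axiom 5) characterises the euclidean frames. Every such R is euclidean — valid.
(C) the dual of axiom T: valid iff R is reflexive. Such an R need not be reflexive — not valid.
(D) Box r -> Box Box r is axiom 4; it is valid on a frame exactly when R is transitive. Such an R need not be transitive, so not valid.
(E) Box r -> Dia r (axiom D) characterises the serial frames. Every such R is serial — valid.

B, E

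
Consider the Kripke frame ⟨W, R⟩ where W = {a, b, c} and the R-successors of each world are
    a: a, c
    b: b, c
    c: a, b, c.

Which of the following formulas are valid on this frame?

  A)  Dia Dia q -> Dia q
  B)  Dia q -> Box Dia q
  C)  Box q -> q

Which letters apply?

R is reflexive: each world relates to itself.
R is not transitive: a R c and c R b but not a R b.
R is not euclidean: c R a and c R b but not a R b.
(A) Dia Dia q -> Dia q (the dual of axiom 4) characterises the transitive frames. R is not transitive — not valid.
(B) Dia q -> Box Dia q is axiom 5; it is valid on a frame exactly when R is euclidean. R is not euclidean, so not valid.
(C) Box q -> q (axiom T) characterises the reflexive frames. R is reflexive — valid.

C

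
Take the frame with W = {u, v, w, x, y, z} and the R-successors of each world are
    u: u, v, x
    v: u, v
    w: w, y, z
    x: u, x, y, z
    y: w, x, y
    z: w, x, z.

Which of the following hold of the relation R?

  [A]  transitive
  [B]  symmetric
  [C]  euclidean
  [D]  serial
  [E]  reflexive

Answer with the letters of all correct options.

B, D, E

(A) not transitive: u R x and x R y but not u R y.
(B) symmetric: every R-edge is matched by its reverse.
(C) not euclidean: u R v and u R x but not v R x.
(D) serial: every world has an R-successor.
(E) reflexive: each world relates to itself.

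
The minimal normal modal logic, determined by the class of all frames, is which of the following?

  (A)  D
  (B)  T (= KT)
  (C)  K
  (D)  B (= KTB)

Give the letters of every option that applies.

(A) D is determined by the class of serial frames.
(B) T (= KT) is determined by the class of reflexive frames.
(C) K is determined by exactly this class.
(D) B (= KTB) is determined by the class of reflexive and symmetric frames.

C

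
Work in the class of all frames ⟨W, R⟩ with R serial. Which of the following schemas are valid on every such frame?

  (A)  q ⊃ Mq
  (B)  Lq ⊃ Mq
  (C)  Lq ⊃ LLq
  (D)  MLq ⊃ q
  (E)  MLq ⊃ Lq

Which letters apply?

(A) q ⊃ Mq (the dual of axiom T) characterises the reflexive frames. Such an R need not be reflexive — not valid.
(B) Lq ⊃ Mq is axiom D; it is valid on a frame exactly when R is serial. Every such R is serial, so valid.
(C) Lq ⊃ LLq is axiom 4; it is valid on a frame exactly when R is transitive. Such an R need not be transitive, so not valid.
(D) MLq ⊃ q (the dual of axiom B) characterises the symmetric frames. Such an R need not be symmetric — not valid.
(E) MLq ⊃ Lq is the dual of axiom 5; it is valid on a frame exactly when R is euclidean. Such an R need not be euclidean, so not valid.

B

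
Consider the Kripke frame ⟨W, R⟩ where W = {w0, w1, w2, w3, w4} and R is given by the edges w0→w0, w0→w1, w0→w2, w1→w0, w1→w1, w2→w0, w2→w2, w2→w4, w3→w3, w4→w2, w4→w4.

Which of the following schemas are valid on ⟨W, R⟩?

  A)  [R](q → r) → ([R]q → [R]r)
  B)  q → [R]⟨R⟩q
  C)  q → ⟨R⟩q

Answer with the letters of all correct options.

R is reflexive: each world relates to itself.
R is symmetric: every R-edge is matched by its reverse.
(A) this is just K, valid on every normal frame.
(B) axiom B: valid iff R is symmetric. R is symmetric — valid.
(C) q → ⟨R⟩q is the dual of axiom T, which corresponds to reflexivity. R is reflexive — valid.

A, B, C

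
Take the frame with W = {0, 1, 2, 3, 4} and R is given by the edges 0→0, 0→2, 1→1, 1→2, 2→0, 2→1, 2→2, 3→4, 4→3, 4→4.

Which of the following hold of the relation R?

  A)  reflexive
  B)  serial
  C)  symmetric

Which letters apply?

(A) not reflexive: not 3 R 3.
(B) serial: every world has an R-successor.
(C) symmetric: every R-edge is matched by its reverse.

B, C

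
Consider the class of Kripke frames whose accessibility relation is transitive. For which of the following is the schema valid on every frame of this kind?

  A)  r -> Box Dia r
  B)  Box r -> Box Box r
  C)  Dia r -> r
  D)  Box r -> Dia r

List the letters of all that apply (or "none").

(A) r -> Box Dia r (axiom B) characterises the symmetric frames. Such an R need not be symmetric — not valid.
(B) Box r -> Box Box r (axiom 4) characterises the transitive frames. Every such R is transitive — valid.
(C) Dia r -> r is valid only on frames where every R-edge is a self-loop. Such an R need not be a subset of the identity — not valid.
(D) Box r -> Dia r (axiom D) characterises the serial frames. Such an R need not be serial — not valid.

B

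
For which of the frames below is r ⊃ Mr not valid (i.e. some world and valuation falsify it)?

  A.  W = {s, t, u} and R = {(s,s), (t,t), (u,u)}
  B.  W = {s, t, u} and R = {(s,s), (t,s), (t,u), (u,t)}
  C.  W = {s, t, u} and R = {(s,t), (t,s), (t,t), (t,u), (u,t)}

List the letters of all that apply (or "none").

B, C

The schema r ⊃ Mr is the dual of axiom T; it is valid on a frame iff R is reflexive.
(A) R is reflexive (each world relates to itself), so the schema is valid here.
(B) R is not reflexive (not t R t), so the schema fails here.
(C) R is not reflexive (not s R s), so the schema fails here.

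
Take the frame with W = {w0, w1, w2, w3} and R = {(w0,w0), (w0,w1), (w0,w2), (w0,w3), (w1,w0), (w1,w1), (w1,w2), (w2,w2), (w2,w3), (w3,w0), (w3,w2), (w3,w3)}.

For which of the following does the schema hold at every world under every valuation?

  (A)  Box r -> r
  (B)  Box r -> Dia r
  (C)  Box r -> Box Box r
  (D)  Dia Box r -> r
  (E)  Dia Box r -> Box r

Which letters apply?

A, B

R is reflexive: each world relates to itself.
R is not symmetric: w0 R w2 but not w2 R w0.
R is not transitive: w1 R w0 and w0 R w3 but not w1 R w3.
R is not euclidean: w0 R w1 and w0 R w3 but not w1 R w3.
R is serial: every world has an R-successor.
(A) Box r -> r is axiom T, which corresponds to reflexivity. R is reflexive — valid.
(B) Box r -> Dia r is axiom D, which corresponds to seriality. R is serial — valid.
(C) Box r -> Box Box r is axiom 4, which corresponds to transitivity. R is not transitive — not valid.
(D) Dia Box r -> r is the dual of axiom B, which corresponds to symmetry. R is not symmetric — not valid.
(E) Dia Box r -> Box r is the dual of axiom 5, which corresponds to the euclidean property. R is not euclidean — not valid.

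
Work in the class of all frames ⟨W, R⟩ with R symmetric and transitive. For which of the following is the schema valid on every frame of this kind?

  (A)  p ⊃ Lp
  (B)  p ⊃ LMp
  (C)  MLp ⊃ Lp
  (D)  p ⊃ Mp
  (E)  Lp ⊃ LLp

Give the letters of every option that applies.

B, C, E

A symmetric transitive relation is euclidean (uRv and uRw give vRu by symmetry, then vRw by transitivity).
(A) p ⊃ Lp is valid only on frames where every R-edge is a self-loop. Such an R need not be a subset of the identity — not valid.
(B) p ⊃ LMp is axiom B; it is valid on a frame exactly when R is symmetric. Every such R is symmetric, so valid.
(C) the dual of axiom 5: valid iff R is euclidean. Every such R is euclidean — valid.
(D) p ⊃ Mp is the dual of axiom T, which corresponds to reflexivity. Such an R need not be reflexive — not valid.
(E) Lp ⊃ LLp is axiom 4; it is valid on a frame exactly when R is transitive. Every such R is transitive, so valid.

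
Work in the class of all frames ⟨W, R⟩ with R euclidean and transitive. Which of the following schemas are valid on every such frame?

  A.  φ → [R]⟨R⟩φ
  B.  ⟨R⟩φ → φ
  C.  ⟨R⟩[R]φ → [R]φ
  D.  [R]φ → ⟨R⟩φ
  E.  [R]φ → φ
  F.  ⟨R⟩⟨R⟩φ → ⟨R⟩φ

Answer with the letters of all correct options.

(A) φ → [R]⟨R⟩φ (axiom B) characterises the symmetric frames. Such an R need not be symmetric — not valid.
(B) ⟨R⟩φ → φ is valid only on frames where every R-edge is a self-loop. Such an R need not be a subset of the identity — not valid.
(C) the dual of axiom 5: valid iff R is euclidean. Every such R is euclidean — valid.
(D) [R]φ → ⟨R⟩φ (axiom D) characterises the serial frames. Such an R need not be serial — not valid.
(E) [R]φ → φ (axiom T) characterises the reflexive frames. Such an R need not be reflexive — not valid.
(F) ⟨R⟩⟨R⟩φ → ⟨R⟩φ is the dual of axiom 4, which corresponds to transitivity. Every such R is transitive — valid.

C, F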